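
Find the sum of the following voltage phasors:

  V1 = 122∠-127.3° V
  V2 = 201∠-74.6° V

Step 1 — Convert each phasor to rectangular form:
  V1 = 122·(cos(-127.3°) + j·sin(-127.3°)) = -73.93 - j97.05 V
  V2 = 201·(cos(-74.6°) + j·sin(-74.6°)) = 53.38 - j193.8 V
Step 2 — Sum components: V_total = -20.55 - j290.8 V.
Step 3 — Convert to polar: |V_total| = 291.6 V, ∠V_total = -94.0°.

V_total = 291.6∠-94.0° V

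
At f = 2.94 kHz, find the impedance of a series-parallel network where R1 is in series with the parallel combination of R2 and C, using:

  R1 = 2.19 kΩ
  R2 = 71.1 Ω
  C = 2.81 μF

Step 1 — Angular frequency: ω = 2π·f = 2π·2940 = 1.847e+04 rad/s.
Step 2 — Component impedances:
  R1: Z = R = 2190 Ω
  R2: Z = R = 71.1 Ω
  C: Z = 1/(jωC) = -j/(ω·C) = 0 - j19.26 Ω
Step 3 — Parallel branch: R2 || C = 1/(1/R2 + 1/C) = 4.863 - j17.95 Ω.
Step 4 — Series with R1: Z_total = R1 + (R2 || C) = 2195 - j17.95 Ω = 2195∠-0.5° Ω.

Z = 2195 - j17.95 Ω = 2195∠-0.5° Ω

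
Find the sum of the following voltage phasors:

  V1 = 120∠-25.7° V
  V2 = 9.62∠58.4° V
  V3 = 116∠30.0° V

Step 1 — Convert each phasor to rectangular form:
  V1 = 120·(cos(-25.7°) + j·sin(-25.7°)) = 108.1 - j52.04 V
  V2 = 9.62·(cos(58.4°) + j·sin(58.4°)) = 5.041 + j8.194 V
  V3 = 116·(cos(30.0°) + j·sin(30.0°)) = 100.5 + j58 V
Step 2 — Sum components: V_total = 213.6 + j14.15 V.
Step 3 — Convert to polar: |V_total| = 214.1 V, ∠V_total = 3.8°.

V_total = 214.1∠3.8° V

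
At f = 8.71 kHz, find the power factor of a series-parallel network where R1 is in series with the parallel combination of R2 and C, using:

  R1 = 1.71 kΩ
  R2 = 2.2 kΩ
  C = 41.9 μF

Step 1 — Angular frequency: ω = 2π·f = 2π·8710 = 5.473e+04 rad/s.
Step 2 — Component impedances:
  R1: Z = R = 1710 Ω
  R2: Z = R = 2200 Ω
  C: Z = 1/(jωC) = -j/(ω·C) = 0 - j0.4361 Ω
Step 3 — Parallel branch: R2 || C = 1/(1/R2 + 1/C) = 8.645e-05 - j0.4361 Ω.
Step 4 — Series with R1: Z_total = R1 + (R2 || C) = 1710 - j0.4361 Ω = 1710∠-0.0° Ω.
Step 5 — Power factor: PF = cos(φ) = Re(Z)/|Z| = 1710/1710 = 1.
Step 6 — Type: Im(Z) = -0.4361 ⇒ leading (phase φ = -0.0°).

PF = 1 (leading, φ = -0.0°)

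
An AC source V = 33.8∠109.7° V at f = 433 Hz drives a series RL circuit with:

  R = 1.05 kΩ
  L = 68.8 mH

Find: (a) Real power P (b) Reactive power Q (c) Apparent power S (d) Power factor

Step 1 — Angular frequency: ω = 2π·f = 2π·433 = 2721 rad/s.
Step 2 — Component impedances:
  R: Z = R = 1050 Ω
  L: Z = jωL = j·2721·0.0688 = 0 + j187.2 Ω
Step 3 — Series combination: Z_total = R + L = 1050 + j187.2 Ω = 1067∠10.1° Ω.
Step 4 — Source phasor: V = 33.8∠109.7° V = -11.39 + j31.82 V.
Step 5 — Current: I = V / Z = -0.005281 + j0.03125 A = 0.03169∠99.6° A.
Step 6 — Complex power: S = V·I* = 1.055 + j0.188 VA.
Step 7 — Real power: P = Re(S) = 1.055 W.
Step 8 — Reactive power: Q = Im(S) = 0.188 VAR.
Step 9 — Apparent power: |S| = 1.071 VA.
Step 10 — Power factor: PF = P/|S| = 0.9845 (lagging).

(a) P = 1.055 W  (b) Q = 0.188 VAR  (c) S = 1.071 VA  (d) PF = 0.9845 (lagging)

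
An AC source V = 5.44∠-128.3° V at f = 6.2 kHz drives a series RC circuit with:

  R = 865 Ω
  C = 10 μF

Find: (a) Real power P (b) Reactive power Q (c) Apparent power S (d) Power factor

Step 1 — Angular frequency: ω = 2π·f = 2π·6200 = 3.896e+04 rad/s.
Step 2 — Component impedances:
  R: Z = R = 865 Ω
  C: Z = 1/(jωC) = -j/(ω·C) = 0 - j2.567 Ω
Step 3 — Series combination: Z_total = R + C = 865 - j2.567 Ω = 865∠-0.2° Ω.
Step 4 — Source phasor: V = 5.44∠-128.3° V = -3.372 - j4.269 V.
Step 5 — Current: I = V / Z = -0.003883 - j0.004947 A = 0.006289∠-128.1° A.
Step 6 — Complex power: S = V·I* = 0.03421 - j0.0001015 VA.
Step 7 — Real power: P = Re(S) = 0.03421 W.
Step 8 — Reactive power: Q = Im(S) = -0.0001015 VAR.
Step 9 — Apparent power: |S| = 0.03421 VA.
Step 10 — Power factor: PF = P/|S| = 1 (leading).

(a) P = 0.03421 W  (b) Q = -0.0001015 VAR  (c) S = 0.03421 VA  (d) PF = 1 (leading)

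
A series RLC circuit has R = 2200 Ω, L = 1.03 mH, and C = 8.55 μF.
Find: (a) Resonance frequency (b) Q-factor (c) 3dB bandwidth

Step 1 — Resonance: ω₀ = 1/√(LC) = 1/√(0.00103·8.55e-06) = 1.066e+04 rad/s.
Step 2 — f₀ = ω₀/(2π) = 1696 Hz.
Step 3 — Series Q: Q = ω₀L/R = 1.066e+04·0.00103/2200 = 0.004989.
Step 4 — Bandwidth: Δω = ω₀/Q = 2.136e+06 rad/s; BW = Δω/(2π) = 3.399e+05 Hz.

(a) f₀ = 1696 Hz  (b) Q = 0.004989  (c) BW = 3.399e+05 Hz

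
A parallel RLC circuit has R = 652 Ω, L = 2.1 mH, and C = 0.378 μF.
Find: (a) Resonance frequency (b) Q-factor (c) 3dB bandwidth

Step 1 — Resonance: ω₀ = 1/√(LC) = 1/√(0.0021·3.78e-07) = 3.549e+04 rad/s.
Step 2 — f₀ = ω₀/(2π) = 5649 Hz.
Step 3 — Parallel Q: Q = R/(ω₀L) = 652/(3.549e+04·0.0021) = 8.747.
Step 4 — Bandwidth: Δω = ω₀/Q = 4058 rad/s; BW = Δω/(2π) = 645.8 Hz.

(a) f₀ = 5649 Hz  (b) Q = 8.747  (c) BW = 645.8 Hz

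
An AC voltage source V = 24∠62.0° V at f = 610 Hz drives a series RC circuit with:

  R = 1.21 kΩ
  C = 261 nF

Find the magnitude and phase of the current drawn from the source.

Step 1 — Angular frequency: ω = 2π·f = 2π·610 = 3833 rad/s.
Step 2 — Component impedances:
  R: Z = R = 1210 Ω
  C: Z = 1/(jωC) = -j/(ω·C) = 0 - j999.7 Ω
Step 3 — Series combination: Z_total = R + C = 1210 - j999.7 Ω = 1570∠-39.6° Ω.
Step 4 — Source phasor: V = 24∠62.0° V = 11.27 + j21.19 V.
Step 5 — Ohm's law: I = V / Z_total = (11.27 + j21.19) / (1210 - j999.7) = -0.003065 + j0.01498 A.
Step 6 — Convert to polar: |I| = 0.01529 A, ∠I = 101.6°.

I = 0.01529∠101.6° A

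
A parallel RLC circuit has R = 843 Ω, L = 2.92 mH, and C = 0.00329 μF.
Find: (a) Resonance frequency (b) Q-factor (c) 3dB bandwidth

Step 1 — Resonance: ω₀ = 1/√(LC) = 1/√(0.00292·3.29e-09) = 3.226e+05 rad/s.
Step 2 — f₀ = ω₀/(2π) = 5.135e+04 Hz.
Step 3 — Parallel Q: Q = R/(ω₀L) = 843/(3.226e+05·0.00292) = 0.8948.
Step 4 — Bandwidth: Δω = ω₀/Q = 3.606e+05 rad/s; BW = Δω/(2π) = 5.738e+04 Hz.

(a) f₀ = 5.135e+04 Hz  (b) Q = 0.8948  (c) BW = 5.738e+04 Hz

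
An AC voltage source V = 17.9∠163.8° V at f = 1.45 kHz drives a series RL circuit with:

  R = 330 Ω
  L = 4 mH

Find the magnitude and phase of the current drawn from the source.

Step 1 — Angular frequency: ω = 2π·f = 2π·1450 = 9111 rad/s.
Step 2 — Component impedances:
  R: Z = R = 330 Ω
  L: Z = jωL = j·9111·0.004 = 0 + j36.44 Ω
Step 3 — Series combination: Z_total = R + L = 330 + j36.44 Ω = 332∠6.3° Ω.
Step 4 — Source phasor: V = 17.9∠163.8° V = -17.19 + j4.994 V.
Step 5 — Ohm's law: I = V / Z_total = (-17.19 + j4.994) / (330 + j36.44) = -0.04981 + j0.02063 A.
Step 6 — Convert to polar: |I| = 0.05391 A, ∠I = 157.5°.

I = 0.05391∠157.5° A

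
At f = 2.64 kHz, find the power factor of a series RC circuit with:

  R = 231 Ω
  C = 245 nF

Step 1 — Angular frequency: ω = 2π·f = 2π·2640 = 1.659e+04 rad/s.
Step 2 — Component impedances:
  R: Z = R = 231 Ω
  C: Z = 1/(jωC) = -j/(ω·C) = 0 - j246.1 Ω
Step 3 — Series combination: Z_total = R + C = 231 - j246.1 Ω = 337.5∠-46.8° Ω.
Step 4 — Power factor: PF = cos(φ) = Re(Z)/|Z| = 231/337.5 = 0.6844.
Step 5 — Type: Im(Z) = -246.1 ⇒ leading (phase φ = -46.8°).

PF = 0.6844 (leading, φ = -46.8°)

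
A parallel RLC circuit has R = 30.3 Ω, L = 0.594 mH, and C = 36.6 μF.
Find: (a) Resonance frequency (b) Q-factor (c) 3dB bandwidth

Step 1 — Resonance: ω₀ = 1/√(LC) = 1/√(0.000594·3.66e-05) = 6782 rad/s.
Step 2 — f₀ = ω₀/(2π) = 1079 Hz.
Step 3 — Parallel Q: Q = R/(ω₀L) = 30.3/(6782·0.000594) = 7.521.
Step 4 — Bandwidth: Δω = ω₀/Q = 901.7 rad/s; BW = Δω/(2π) = 143.5 Hz.

(a) f₀ = 1079 Hz  (b) Q = 7.521  (c) BW = 143.5 Hz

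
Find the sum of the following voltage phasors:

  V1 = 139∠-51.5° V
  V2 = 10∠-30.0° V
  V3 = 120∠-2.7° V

Step 1 — Convert each phasor to rectangular form:
  V1 = 139·(cos(-51.5°) + j·sin(-51.5°)) = 86.53 - j108.8 V
  V2 = 10·(cos(-30.0°) + j·sin(-30.0°)) = 8.66 - j5 V
  V3 = 120·(cos(-2.7°) + j·sin(-2.7°)) = 119.9 - j5.653 V
Step 2 — Sum components: V_total = 215.1 - j119.4 V.
Step 3 — Convert to polar: |V_total| = 246 V, ∠V_total = -29.0°.

V_total = 246∠-29.0° V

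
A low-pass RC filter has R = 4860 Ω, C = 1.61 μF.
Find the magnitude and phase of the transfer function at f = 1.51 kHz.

Step 1 — Angular frequency: ω = 2π·1510 = 9488 rad/s.
Step 2 — Transfer function: H(jω) = 1/(1 + jωRC).
Step 3 — Denominator: 1 + jωRC = 1 + j·9488·4860·1.61e-06 = 1 + j74.24.
Step 4 — H = 0.0001814 - j0.01347.
Step 5 — Magnitude: |H| = 0.01347 (-37.4 dB); phase: φ = -89.2°.

|H| = 0.01347 (-37.4 dB), φ = -89.2°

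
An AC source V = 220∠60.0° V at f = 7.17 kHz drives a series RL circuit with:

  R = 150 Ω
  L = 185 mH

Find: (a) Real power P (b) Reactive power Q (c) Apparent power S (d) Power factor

Step 1 — Angular frequency: ω = 2π·f = 2π·7170 = 4.505e+04 rad/s.
Step 2 — Component impedances:
  R: Z = R = 150 Ω
  L: Z = jωL = j·4.505e+04·0.185 = 0 + j8334 Ω
Step 3 — Series combination: Z_total = R + L = 150 + j8334 Ω = 8336∠89.0° Ω.
Step 4 — Source phasor: V = 220∠60.0° V = 110 + j190.5 V.
Step 5 — Current: I = V / Z = 0.02309 - j0.01278 A = 0.02639∠-29.0° A.
Step 6 — Complex power: S = V·I* = 0.1045 + j5.805 VA.
Step 7 — Real power: P = Re(S) = 0.1045 W.
Step 8 — Reactive power: Q = Im(S) = 5.805 VAR.
Step 9 — Apparent power: |S| = 5.806 VA.
Step 10 — Power factor: PF = P/|S| = 0.01799 (lagging).

(a) P = 0.1045 W  (b) Q = 5.805 VAR  (c) S = 5.806 VA  (d) PF = 0.01799 (lagging)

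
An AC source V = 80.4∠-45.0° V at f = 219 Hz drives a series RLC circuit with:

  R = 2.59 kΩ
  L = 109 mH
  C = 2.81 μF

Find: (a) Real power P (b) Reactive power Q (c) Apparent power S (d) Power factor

Step 1 — Angular frequency: ω = 2π·f = 2π·219 = 1376 rad/s.
Step 2 — Component impedances:
  R: Z = R = 2590 Ω
  L: Z = jωL = j·1376·0.109 = 0 + j150 Ω
  C: Z = 1/(jωC) = -j/(ω·C) = 0 - j258.6 Ω
Step 3 — Series combination: Z_total = R + L + C = 2590 - j108.6 Ω = 2592∠-2.4° Ω.
Step 4 — Source phasor: V = 80.4∠-45.0° V = 56.85 - j56.85 V.
Step 5 — Current: I = V / Z = 0.02283 - j0.02099 A = 0.03102∠-42.6° A.
Step 6 — Complex power: S = V·I* = 2.491 - j0.1045 VA.
Step 7 — Real power: P = Re(S) = 2.491 W.
Step 8 — Reactive power: Q = Im(S) = -0.1045 VAR.
Step 9 — Apparent power: |S| = 2.494 VA.
Step 10 — Power factor: PF = P/|S| = 0.9991 (leading).

(a) P = 2.491 W  (b) Q = -0.1045 VAR  (c) S = 2.494 VA  (d) PF = 0.9991 (leading)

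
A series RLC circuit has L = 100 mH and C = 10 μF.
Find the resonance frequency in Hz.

Step 1 — Resonance condition Im(Z)=0 gives ω₀ = 1/√(LC).
Step 2 — ω₀ = 1/√(0.1·1e-05) = 1000 rad/s.
Step 3 — f₀ = ω₀/(2π) = 159.2 Hz.

f₀ = 159.2 Hz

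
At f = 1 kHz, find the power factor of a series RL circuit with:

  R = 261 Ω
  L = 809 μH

Step 1 — Angular frequency: ω = 2π·f = 2π·1000 = 6283 rad/s.
Step 2 — Component impedances:
  R: Z = R = 261 Ω
  L: Z = jωL = j·6283·0.000809 = 0 + j5.083 Ω
Step 3 — Series combination: Z_total = R + L = 261 + j5.083 Ω = 261∠1.1° Ω.
Step 4 — Power factor: PF = cos(φ) = Re(Z)/|Z| = 261/261.05 = 0.9998.
Step 5 — Type: Im(Z) = 5.083 ⇒ lagging (phase φ = 1.1°).

PF = 0.9998 (lagging, φ = 1.1°)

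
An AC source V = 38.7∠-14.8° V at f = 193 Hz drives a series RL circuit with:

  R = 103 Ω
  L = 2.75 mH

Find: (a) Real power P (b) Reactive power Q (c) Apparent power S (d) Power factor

Step 1 — Angular frequency: ω = 2π·f = 2π·193 = 1213 rad/s.
Step 2 — Component impedances:
  R: Z = R = 103 Ω
  L: Z = jωL = j·1213·0.00275 = 0 + j3.335 Ω
Step 3 — Series combination: Z_total = R + L = 103 + j3.335 Ω = 103.1∠1.9° Ω.
Step 4 — Source phasor: V = 38.7∠-14.8° V = 37.42 - j9.886 V.
Step 5 — Current: I = V / Z = 0.3598 - j0.1076 A = 0.3755∠-16.7° A.
Step 6 — Complex power: S = V·I* = 14.53 + j0.4703 VA.
Step 7 — Real power: P = Re(S) = 14.53 W.
Step 8 — Reactive power: Q = Im(S) = 0.4703 VAR.
Step 9 — Apparent power: |S| = 14.53 VA.
Step 10 — Power factor: PF = P/|S| = 0.9995 (lagging).

(a) P = 14.53 W  (b) Q = 0.4703 VAR  (c) S = 14.53 VA  (d) PF = 0.9995 (lagging)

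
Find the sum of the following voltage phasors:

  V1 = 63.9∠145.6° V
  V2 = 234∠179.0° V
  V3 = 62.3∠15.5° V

Step 1 — Convert each phasor to rectangular form:
  V1 = 63.9·(cos(145.6°) + j·sin(145.6°)) = -52.72 + j36.1 V
  V2 = 234·(cos(179.0°) + j·sin(179.0°)) = -234 + j4.084 V
  V3 = 62.3·(cos(15.5°) + j·sin(15.5°)) = 60.03 + j16.65 V
Step 2 — Sum components: V_total = -226.7 + j56.83 V.
Step 3 — Convert to polar: |V_total| = 233.7 V, ∠V_total = 165.9°.

V_total = 233.7∠165.9° V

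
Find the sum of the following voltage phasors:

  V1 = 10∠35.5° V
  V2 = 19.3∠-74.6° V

Step 1 — Convert each phasor to rectangular form:
  V1 = 10·(cos(35.5°) + j·sin(35.5°)) = 8.141 + j5.807 V
  V2 = 19.3·(cos(-74.6°) + j·sin(-74.6°)) = 5.125 - j18.61 V
Step 2 — Sum components: V_total = 13.27 - j12.8 V.
Step 3 — Convert to polar: |V_total| = 18.43 V, ∠V_total = -44.0°.

V_total = 18.43∠-44.0° V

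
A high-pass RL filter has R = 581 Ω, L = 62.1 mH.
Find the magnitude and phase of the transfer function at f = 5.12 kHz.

Step 1 — Angular frequency: ω = 2π·5120 = 3.217e+04 rad/s.
Step 2 — Transfer function: H(jω) = jωL/(R + jωL).
Step 3 — Numerator jωL = j·1998; denominator R + jωL = 581 + j1998.
Step 4 — H = 0.922 + j0.2681.
Step 5 — Magnitude: |H| = 0.9602 (-0.4 dB); phase: φ = 16.2°.

|H| = 0.9602 (-0.4 dB), φ = 16.2°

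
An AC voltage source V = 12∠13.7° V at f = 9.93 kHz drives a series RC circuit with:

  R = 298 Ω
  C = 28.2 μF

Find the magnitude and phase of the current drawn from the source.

Step 1 — Angular frequency: ω = 2π·f = 2π·9930 = 6.239e+04 rad/s.
Step 2 — Component impedances:
  R: Z = R = 298 Ω
  C: Z = 1/(jωC) = -j/(ω·C) = 0 - j0.5684 Ω
Step 3 — Series combination: Z_total = R + C = 298 - j0.5684 Ω = 298∠-0.1° Ω.
Step 4 — Source phasor: V = 12∠13.7° V = 11.66 + j2.842 V.
Step 5 — Ohm's law: I = V / Z_total = (11.66 + j2.842) / (298 - j0.5684) = 0.0391 + j0.009612 A.
Step 6 — Convert to polar: |I| = 0.04027 A, ∠I = 13.8°.

I = 0.04027∠13.8° A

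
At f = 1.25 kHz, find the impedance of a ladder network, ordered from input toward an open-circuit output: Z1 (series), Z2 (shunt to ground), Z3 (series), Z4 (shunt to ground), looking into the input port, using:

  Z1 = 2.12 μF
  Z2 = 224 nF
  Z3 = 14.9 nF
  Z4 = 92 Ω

Step 1 — Angular frequency: ω = 2π·f = 2π·1250 = 7854 rad/s.
Step 2 — Component impedances:
  Z1: Z = 1/(jωC) = -j/(ω·C) = 0 - j60.06 Ω
  Z2: Z = 1/(jωC) = -j/(ω·C) = 0 - j568.4 Ω
  Z3: Z = 1/(jωC) = -j/(ω·C) = 0 - j8545 Ω
  Z4: Z = R = 92 Ω
Step 3 — Ladder network (open output): work backward from the far end, alternating series and parallel combinations. Z_in = 0.3578 - j593 Ω = 593∠-90.0° Ω.

Z = 0.3578 - j593 Ω = 593∠-90.0° Ω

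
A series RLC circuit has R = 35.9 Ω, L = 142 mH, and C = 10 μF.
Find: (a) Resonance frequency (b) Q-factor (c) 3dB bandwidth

Step 1 — Resonance: ω₀ = 1/√(LC) = 1/√(0.142·1e-05) = 839.2 rad/s.
Step 2 — f₀ = ω₀/(2π) = 133.6 Hz.
Step 3 — Series Q: Q = ω₀L/R = 839.2·0.142/35.9 = 3.319.
Step 4 — Bandwidth: Δω = ω₀/Q = 252.8 rad/s; BW = Δω/(2π) = 40.24 Hz.

(a) f₀ = 133.6 Hz  (b) Q = 3.319  (c) BW = 40.24 Hz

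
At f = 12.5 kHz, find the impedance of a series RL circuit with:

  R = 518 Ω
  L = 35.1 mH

Step 1 — Angular frequency: ω = 2π·f = 2π·1.25e+04 = 7.854e+04 rad/s.
Step 2 — Component impedances:
  R: Z = R = 518 Ω
  L: Z = jωL = j·7.854e+04·0.0351 = 0 + j2757 Ω
Step 3 — Series combination: Z_total = R + L = 518 + j2757 Ω = 2805∠79.4° Ω.

Z = 518 + j2757 Ω = 2805∠79.4° Ω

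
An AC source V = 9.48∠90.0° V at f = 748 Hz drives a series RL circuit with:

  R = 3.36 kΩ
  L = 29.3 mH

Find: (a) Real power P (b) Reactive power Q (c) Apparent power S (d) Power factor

Step 1 — Angular frequency: ω = 2π·f = 2π·748 = 4700 rad/s.
Step 2 — Component impedances:
  R: Z = R = 3360 Ω
  L: Z = jωL = j·4700·0.0293 = 0 + j137.7 Ω
Step 3 — Series combination: Z_total = R + L = 3360 + j137.7 Ω = 3363∠2.3° Ω.
Step 4 — Source phasor: V = 9.48∠90.0° V = 0 + j9.48 V.
Step 5 — Current: I = V / Z = 0.0001154 + j0.002817 A = 0.002819∠87.7° A.
Step 6 — Complex power: S = V·I* = 0.0267 + j0.001094 VA.
Step 7 — Real power: P = Re(S) = 0.0267 W.
Step 8 — Reactive power: Q = Im(S) = 0.001094 VAR.
Step 9 — Apparent power: |S| = 0.02672 VA.
Step 10 — Power factor: PF = P/|S| = 0.9992 (lagging).

(a) P = 0.0267 W  (b) Q = 0.001094 VAR  (c) S = 0.02672 VA  (d) PF = 0.9992 (lagging)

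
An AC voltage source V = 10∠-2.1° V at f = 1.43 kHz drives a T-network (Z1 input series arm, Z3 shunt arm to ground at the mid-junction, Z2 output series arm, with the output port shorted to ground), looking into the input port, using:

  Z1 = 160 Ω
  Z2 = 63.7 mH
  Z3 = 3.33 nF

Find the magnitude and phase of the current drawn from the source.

Step 1 — Angular frequency: ω = 2π·f = 2π·1430 = 8985 rad/s.
Step 2 — Component impedances:
  Z1: Z = R = 160 Ω
  Z2: Z = jωL = j·8985·0.0637 = 0 + j572.3 Ω
  Z3: Z = 1/(jωC) = -j/(ω·C) = 0 - j3.342e+04 Ω
Step 3 — With the output port shorted to ground, the output series arm Z2 runs from the junction to ground; the shunt arm Z3 also runs from the junction to ground. They appear in parallel: Z3 || Z2 = 0 + j582.3 Ω.
Step 4 — Series with input arm Z1: Z_in = Z1 + (Z3 || Z2) = 160 + j582.3 Ω = 603.9∠74.6° Ω.
Step 5 — Source phasor: V = 10∠-2.1° V = 9.993 - j0.3664 V.
Step 6 — Ohm's law: I = V / Z_total = (9.993 - j0.3664) / (160 + j582.3) = 0.003799 - j0.01612 A.
Step 7 — Convert to polar: |I| = 0.01656 A, ∠I = -76.7°.

I = 0.01656∠-76.7° A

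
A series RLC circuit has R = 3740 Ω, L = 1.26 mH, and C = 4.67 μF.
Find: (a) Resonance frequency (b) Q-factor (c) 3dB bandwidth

Step 1 — Resonance: ω₀ = 1/√(LC) = 1/√(0.00126·4.67e-06) = 1.304e+04 rad/s.
Step 2 — f₀ = ω₀/(2π) = 2075 Hz.
Step 3 — Series Q: Q = ω₀L/R = 1.304e+04·0.00126/3740 = 0.004392.
Step 4 — Bandwidth: Δω = ω₀/Q = 2.968e+06 rad/s; BW = Δω/(2π) = 4.724e+05 Hz.

(a) f₀ = 2075 Hz  (b) Q = 0.004392  (c) BW = 4.724e+05 Hz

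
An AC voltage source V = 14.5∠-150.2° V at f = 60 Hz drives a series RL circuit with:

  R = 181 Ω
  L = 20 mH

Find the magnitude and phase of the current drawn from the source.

Step 1 — Angular frequency: ω = 2π·f = 2π·60 = 377 rad/s.
Step 2 — Component impedances:
  R: Z = R = 181 Ω
  L: Z = jωL = j·377·0.02 = 0 + j7.54 Ω
Step 3 — Series combination: Z_total = R + L = 181 + j7.54 Ω = 181.2∠2.4° Ω.
Step 4 — Source phasor: V = 14.5∠-150.2° V = -12.58 - j7.206 V.
Step 5 — Ohm's law: I = V / Z_total = (-12.58 - j7.206) / (181 + j7.54) = -0.07105 - j0.03685 A.
Step 6 — Convert to polar: |I| = 0.08004 A, ∠I = -152.6°.

I = 0.08004∠-152.6° A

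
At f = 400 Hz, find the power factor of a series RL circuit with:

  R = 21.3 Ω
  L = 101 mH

Step 1 — Angular frequency: ω = 2π·f = 2π·400 = 2513 rad/s.
Step 2 — Component impedances:
  R: Z = R = 21.3 Ω
  L: Z = jωL = j·2513·0.101 = 0 + j253.8 Ω
Step 3 — Series combination: Z_total = R + L = 21.3 + j253.8 Ω = 254.7∠85.2° Ω.
Step 4 — Power factor: PF = cos(φ) = Re(Z)/|Z| = 21.3/254.73 = 0.08362.
Step 5 — Type: Im(Z) = 253.8 ⇒ lagging (phase φ = 85.2°).

PF = 0.08362 (lagging, φ = 85.2°)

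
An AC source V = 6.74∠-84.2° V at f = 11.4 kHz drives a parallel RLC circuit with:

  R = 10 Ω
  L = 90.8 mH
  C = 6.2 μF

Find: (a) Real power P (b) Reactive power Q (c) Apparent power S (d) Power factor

Step 1 — Angular frequency: ω = 2π·f = 2π·1.14e+04 = 7.163e+04 rad/s.
Step 2 — Component impedances:
  R: Z = R = 10 Ω
  L: Z = jωL = j·7.163e+04·0.0908 = 0 + j6504 Ω
  C: Z = 1/(jωC) = -j/(ω·C) = 0 - j2.252 Ω
Step 3 — Parallel combination: 1/Z_total = 1/R + 1/L + 1/C; Z_total = 0.4829 - j2.144 Ω = 2.197∠-77.3° Ω.
Step 4 — Source phasor: V = 6.74∠-84.2° V = 0.6811 - j6.705 V.
Step 5 — Current: I = V / Z = 3.045 - j0.3682 A = 3.067∠-6.9° A.
Step 6 — Complex power: S = V·I* = 4.543 - j20.17 VA.
Step 7 — Real power: P = Re(S) = 4.543 W.
Step 8 — Reactive power: Q = Im(S) = -20.17 VAR.
Step 9 — Apparent power: |S| = 20.67 VA.
Step 10 — Power factor: PF = P/|S| = 0.2197 (leading).

(a) P = 4.543 W  (b) Q = -20.17 VAR  (c) S = 20.67 VA  (d) PF = 0.2197 (leading)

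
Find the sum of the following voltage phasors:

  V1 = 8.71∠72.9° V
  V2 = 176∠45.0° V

Step 1 — Convert each phasor to rectangular form:
  V1 = 8.71·(cos(72.9°) + j·sin(72.9°)) = 2.561 + j8.325 V
  V2 = 176·(cos(45.0°) + j·sin(45.0°)) = 124.5 + j124.5 V
Step 2 — Sum components: V_total = 127 + j132.8 V.
Step 3 — Convert to polar: |V_total| = 183.7 V, ∠V_total = 46.3°.

V_total = 183.7∠46.3° V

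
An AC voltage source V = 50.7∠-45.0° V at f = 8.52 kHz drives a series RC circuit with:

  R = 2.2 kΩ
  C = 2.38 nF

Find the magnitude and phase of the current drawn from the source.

Step 1 — Angular frequency: ω = 2π·f = 2π·8520 = 5.353e+04 rad/s.
Step 2 — Component impedances:
  R: Z = R = 2200 Ω
  C: Z = 1/(jωC) = -j/(ω·C) = 0 - j7849 Ω
Step 3 — Series combination: Z_total = R + C = 2200 - j7849 Ω = 8151∠-74.3° Ω.
Step 4 — Source phasor: V = 50.7∠-45.0° V = 35.85 - j35.85 V.
Step 5 — Ohm's law: I = V / Z_total = (35.85 - j35.85) / (2200 - j7849) = 0.005422 + j0.003048 A.
Step 6 — Convert to polar: |I| = 0.00622 A, ∠I = 29.3°.

I = 0.00622∠29.3° A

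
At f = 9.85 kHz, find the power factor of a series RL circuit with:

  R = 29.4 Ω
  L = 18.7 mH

Step 1 — Angular frequency: ω = 2π·f = 2π·9850 = 6.189e+04 rad/s.
Step 2 — Component impedances:
  R: Z = R = 29.4 Ω
  L: Z = jωL = j·6.189e+04·0.0187 = 0 + j1157 Ω
Step 3 — Series combination: Z_total = R + L = 29.4 + j1157 Ω = 1158∠88.5° Ω.
Step 4 — Power factor: PF = cos(φ) = Re(Z)/|Z| = 29.4/1157.7 = 0.0254.
Step 5 — Type: Im(Z) = 1157 ⇒ lagging (phase φ = 88.5°).

PF = 0.0254 (lagging, φ = 88.5°)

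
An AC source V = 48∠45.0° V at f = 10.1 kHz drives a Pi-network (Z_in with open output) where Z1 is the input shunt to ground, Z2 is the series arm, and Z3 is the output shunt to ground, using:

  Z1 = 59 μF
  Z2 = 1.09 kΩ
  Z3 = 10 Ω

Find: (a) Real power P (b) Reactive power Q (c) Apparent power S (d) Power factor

Step 1 — Angular frequency: ω = 2π·f = 2π·1.01e+04 = 6.346e+04 rad/s.
Step 2 — Component impedances:
  Z1: Z = 1/(jωC) = -j/(ω·C) = 0 - j0.2671 Ω
  Z2: Z = R = 1090 Ω
  Z3: Z = R = 10 Ω
Step 3 — With open output, the series arm Z2 and the output shunt Z3 appear in series to ground: Z2 + Z3 = 1100 Ω.
Step 4 — Parallel with input shunt Z1: Z_in = Z1 || (Z2 + Z3) = 6.485e-05 - j0.2671 Ω = 0.2671∠-90.0° Ω.
Step 5 — Source phasor: V = 48∠45.0° V = 33.94 + j33.94 V.
Step 6 — Current: I = V / Z = -127 + j127.1 A = 179.7∠135.0° A.
Step 7 — Complex power: S = V·I* = 2.095 - j8627 VA.
Step 8 — Real power: P = Re(S) = 2.095 W.
Step 9 — Reactive power: Q = Im(S) = -8627 VAR.
Step 10 — Apparent power: |S| = 8627 VA.
Step 11 — Power factor: PF = P/|S| = 0.0002428 (leading).

(a) P = 2.095 W  (b) Q = -8627 VAR  (c) S = 8627 VA  (d) PF = 0.0002428 (leading)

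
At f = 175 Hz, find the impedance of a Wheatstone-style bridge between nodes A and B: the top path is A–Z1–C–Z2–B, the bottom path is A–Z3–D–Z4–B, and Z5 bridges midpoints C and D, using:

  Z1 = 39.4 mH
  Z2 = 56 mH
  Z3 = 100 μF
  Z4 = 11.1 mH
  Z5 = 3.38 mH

Step 1 — Angular frequency: ω = 2π·f = 2π·175 = 1100 rad/s.
Step 2 — Component impedances:
  Z1: Z = jωL = j·1100·0.0394 = 0 + j43.32 Ω
  Z2: Z = jωL = j·1100·0.056 = 0 + j61.58 Ω
  Z3: Z = 1/(jωC) = -j/(ω·C) = 0 - j9.095 Ω
  Z4: Z = jωL = j·1100·0.0111 = 0 + j12.21 Ω
  Z5: Z = jωL = j·1100·0.00338 = 0 + j3.717 Ω
Step 3 — Bridge requires nodal analysis (the Z5 bridge couples midpoints C and D, so the two paths cannot be reduced to a simple series/parallel combination). Setting node B to ground and injecting 1 A at node A, the 3-node admittance system at A, C, D solves to V_A = Z_AB = 0 - j0.7289 Ω = 0.7289∠-90.0° Ω.

Z = 0 - j0.7289 Ω = 0.7289∠-90.0° Ω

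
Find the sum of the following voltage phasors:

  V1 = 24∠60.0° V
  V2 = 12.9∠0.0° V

Step 1 — Convert each phasor to rectangular form:
  V1 = 24·(cos(60.0°) + j·sin(60.0°)) = 12 + j20.78 V
  V2 = 12.9·(cos(0.0°) + j·sin(0.0°)) = 12.9 V
Step 2 — Sum components: V_total = 24.9 + j20.78 V.
Step 3 — Convert to polar: |V_total| = 32.43 V, ∠V_total = 39.9°.

V_total = 32.43∠39.9° V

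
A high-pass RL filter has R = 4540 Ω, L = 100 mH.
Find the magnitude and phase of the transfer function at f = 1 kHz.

Step 1 — Angular frequency: ω = 2π·1000 = 6283 rad/s.
Step 2 — Transfer function: H(jω) = jωL/(R + jωL).
Step 3 — Numerator jωL = j·628.3; denominator R + jωL = 4540 + j628.3.
Step 4 — H = 0.01879 + j0.1358.
Step 5 — Magnitude: |H| = 0.1371 (-17.3 dB); phase: φ = 82.1°.

|H| = 0.1371 (-17.3 dB), φ = 82.1°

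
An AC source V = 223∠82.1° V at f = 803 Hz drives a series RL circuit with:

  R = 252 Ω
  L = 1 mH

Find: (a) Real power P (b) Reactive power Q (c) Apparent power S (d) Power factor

Step 1 — Angular frequency: ω = 2π·f = 2π·803 = 5045 rad/s.
Step 2 — Component impedances:
  R: Z = R = 252 Ω
  L: Z = jωL = j·5045·0.001 = 0 + j5.045 Ω
Step 3 — Series combination: Z_total = R + L = 252 + j5.045 Ω = 252.1∠1.1° Ω.
Step 4 — Source phasor: V = 223∠82.1° V = 30.65 + j220.9 V.
Step 5 — Current: I = V / Z = 0.1391 + j0.8737 A = 0.8847∠81.0° A.
Step 6 — Complex power: S = V·I* = 197.3 + j3.949 VA.
Step 7 — Real power: P = Re(S) = 197.3 W.
Step 8 — Reactive power: Q = Im(S) = 3.949 VAR.
Step 9 — Apparent power: |S| = 197.3 VA.
Step 10 — Power factor: PF = P/|S| = 0.9998 (lagging).

(a) P = 197.3 W  (b) Q = 3.949 VAR  (c) S = 197.3 VA  (d) PF = 0.9998 (lagging)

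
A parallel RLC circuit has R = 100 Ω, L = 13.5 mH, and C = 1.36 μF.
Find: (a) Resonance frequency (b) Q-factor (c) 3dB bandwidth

Step 1 — Resonance: ω₀ = 1/√(LC) = 1/√(0.0135·1.36e-06) = 7380 rad/s.
Step 2 — f₀ = ω₀/(2π) = 1175 Hz.
Step 3 — Parallel Q: Q = R/(ω₀L) = 100/(7380·0.0135) = 1.004.
Step 4 — Bandwidth: Δω = ω₀/Q = 7353 rad/s; BW = Δω/(2π) = 1170 Hz.

(a) f₀ = 1175 Hz  (b) Q = 1.004  (c) BW = 1170 Hz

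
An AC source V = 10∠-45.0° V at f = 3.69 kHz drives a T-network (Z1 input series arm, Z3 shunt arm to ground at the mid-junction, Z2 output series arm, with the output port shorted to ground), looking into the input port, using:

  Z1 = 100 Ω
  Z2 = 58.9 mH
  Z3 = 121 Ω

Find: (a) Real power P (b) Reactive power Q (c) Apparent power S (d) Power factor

Step 1 — Angular frequency: ω = 2π·f = 2π·3690 = 2.318e+04 rad/s.
Step 2 — Component impedances:
  Z1: Z = R = 100 Ω
  Z2: Z = jωL = j·2.318e+04·0.0589 = 0 + j1366 Ω
  Z3: Z = R = 121 Ω
Step 3 — With the output port shorted to ground, the output series arm Z2 runs from the junction to ground; the shunt arm Z3 also runs from the junction to ground. They appear in parallel: Z3 || Z2 = 120.1 + j10.64 Ω.
Step 4 — Series with input arm Z1: Z_in = Z1 + (Z3 || Z2) = 220.1 + j10.64 Ω = 220.3∠2.8° Ω.
Step 5 — Source phasor: V = 10∠-45.0° V = 7.071 - j7.071 V.
Step 6 — Current: I = V / Z = 0.03051 - j0.03361 A = 0.04539∠-47.8° A.
Step 7 — Complex power: S = V·I* = 0.4534 + j0.02192 VA.
Step 8 — Real power: P = Re(S) = 0.4534 W.
Step 9 — Reactive power: Q = Im(S) = 0.02192 VAR.
Step 10 — Apparent power: |S| = 0.4539 VA.
Step 11 — Power factor: PF = P/|S| = 0.9988 (lagging).

(a) P = 0.4534 W  (b) Q = 0.02192 VAR  (c) S = 0.4539 VA  (d) PF = 0.9988 (lagging)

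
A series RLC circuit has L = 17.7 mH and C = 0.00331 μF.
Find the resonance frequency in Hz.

Step 1 — Resonance condition Im(Z)=0 gives ω₀ = 1/√(LC).
Step 2 — ω₀ = 1/√(0.0177·3.31e-09) = 1.306e+05 rad/s.
Step 3 — f₀ = ω₀/(2π) = 2.079e+04 Hz.

f₀ = 2.079e+04 Hz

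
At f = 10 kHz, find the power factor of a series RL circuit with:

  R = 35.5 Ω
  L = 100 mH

Step 1 — Angular frequency: ω = 2π·f = 2π·1e+04 = 6.283e+04 rad/s.
Step 2 — Component impedances:
  R: Z = R = 35.5 Ω
  L: Z = jωL = j·6.283e+04·0.1 = 0 + j6283 Ω
Step 3 — Series combination: Z_total = R + L = 35.5 + j6283 Ω = 6283∠89.7° Ω.
Step 4 — Power factor: PF = cos(φ) = Re(Z)/|Z| = 35.5/6283 = 0.00565.
Step 5 — Type: Im(Z) = 6283 ⇒ lagging (phase φ = 89.7°).

PF = 0.00565 (lagging, φ = 89.7°)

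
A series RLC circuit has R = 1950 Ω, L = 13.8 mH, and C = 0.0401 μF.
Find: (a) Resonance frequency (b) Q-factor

Step 1 — Resonance condition Im(Z)=0 gives ω₀ = 1/√(LC).
Step 2 — ω₀ = 1/√(0.0138·4.01e-08) = 4.251e+04 rad/s.
Step 3 — f₀ = ω₀/(2π) = 6766 Hz.
Step 4 — Series Q: Q = ω₀L/R = 4.251e+04·0.0138/1950 = 0.3008.

(a) f₀ = 6766 Hz  (b) Q = 0.3008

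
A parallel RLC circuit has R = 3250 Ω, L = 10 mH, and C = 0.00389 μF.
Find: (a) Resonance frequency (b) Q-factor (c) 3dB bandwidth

Step 1 — Resonance: ω₀ = 1/√(LC) = 1/√(0.01·3.89e-09) = 1.603e+05 rad/s.
Step 2 — f₀ = ω₀/(2π) = 2.552e+04 Hz.
Step 3 — Parallel Q: Q = R/(ω₀L) = 3250/(1.603e+05·0.01) = 2.027.
Step 4 — Bandwidth: Δω = ω₀/Q = 7.91e+04 rad/s; BW = Δω/(2π) = 1.259e+04 Hz.

(a) f₀ = 2.552e+04 Hz  (b) Q = 2.027  (c) BW = 1.259e+04 Hz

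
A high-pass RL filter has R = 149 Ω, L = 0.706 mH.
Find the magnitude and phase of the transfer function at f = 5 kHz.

Step 1 — Angular frequency: ω = 2π·5000 = 3.142e+04 rad/s.
Step 2 — Transfer function: H(jω) = jωL/(R + jωL).
Step 3 — Numerator jωL = j·22.18; denominator R + jωL = 149 + j22.18.
Step 4 — H = 0.02168 + j0.1456.
Step 5 — Magnitude: |H| = 0.1472 (-16.6 dB); phase: φ = 81.5°.

|H| = 0.1472 (-16.6 dB), φ = 81.5°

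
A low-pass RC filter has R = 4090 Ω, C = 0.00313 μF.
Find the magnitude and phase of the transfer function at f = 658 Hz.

Step 1 — Angular frequency: ω = 2π·658 = 4134 rad/s.
Step 2 — Transfer function: H(jω) = 1/(1 + jωRC).
Step 3 — Denominator: 1 + jωRC = 1 + j·4134·4090·3.13e-09 = 1 + j0.05293.
Step 4 — H = 0.9972 - j0.05278.
Step 5 — Magnitude: |H| = 0.9986 (-0.0 dB); phase: φ = -3.0°.

|H| = 0.9986 (-0.0 dB), φ = -3.0°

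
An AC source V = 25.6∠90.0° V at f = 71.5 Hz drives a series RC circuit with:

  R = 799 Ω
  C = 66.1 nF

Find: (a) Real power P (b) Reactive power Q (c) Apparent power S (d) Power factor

Step 1 — Angular frequency: ω = 2π·f = 2π·71.5 = 449.2 rad/s.
Step 2 — Component impedances:
  R: Z = R = 799 Ω
  C: Z = 1/(jωC) = -j/(ω·C) = 0 - j3.368e+04 Ω
Step 3 — Series combination: Z_total = R + C = 799 - j3.368e+04 Ω = 3.368e+04∠-88.6° Ω.
Step 4 — Source phasor: V = 25.6∠90.0° V = 0 + j25.6 V.
Step 5 — Current: I = V / Z = -0.0007598 + j1.803e-05 A = 0.00076∠178.6° A.
Step 6 — Complex power: S = V·I* = 0.0004615 - j0.01945 VA.
Step 7 — Real power: P = Re(S) = 0.0004615 W.
Step 8 — Reactive power: Q = Im(S) = -0.01945 VAR.
Step 9 — Apparent power: |S| = 0.01946 VA.
Step 10 — Power factor: PF = P/|S| = 0.02372 (leading).

(a) P = 0.0004615 W  (b) Q = -0.01945 VAR  (c) S = 0.01946 VA  (d) PF = 0.02372 (leading)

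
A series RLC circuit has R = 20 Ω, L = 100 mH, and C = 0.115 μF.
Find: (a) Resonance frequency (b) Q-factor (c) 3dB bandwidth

Step 1 — Resonance: ω₀ = 1/√(LC) = 1/√(0.1·1.15e-07) = 9325 rad/s.
Step 2 — f₀ = ω₀/(2π) = 1484 Hz.
Step 3 — Series Q: Q = ω₀L/R = 9325·0.1/20 = 46.63.
Step 4 — Bandwidth: Δω = ω₀/Q = 200 rad/s; BW = Δω/(2π) = 31.83 Hz.

(a) f₀ = 1484 Hz  (b) Q = 46.63  (c) BW = 31.83 Hz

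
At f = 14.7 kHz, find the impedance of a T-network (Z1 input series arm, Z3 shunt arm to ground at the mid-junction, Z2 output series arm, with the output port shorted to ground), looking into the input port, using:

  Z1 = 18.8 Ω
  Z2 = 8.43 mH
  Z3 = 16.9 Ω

Step 1 — Angular frequency: ω = 2π·f = 2π·1.47e+04 = 9.236e+04 rad/s.
Step 2 — Component impedances:
  Z1: Z = R = 18.8 Ω
  Z2: Z = jωL = j·9.236e+04·0.00843 = 0 + j778.6 Ω
  Z3: Z = R = 16.9 Ω
Step 3 — With the output port shorted to ground, the output series arm Z2 runs from the junction to ground; the shunt arm Z3 also runs from the junction to ground. They appear in parallel: Z3 || Z2 = 16.89 + j0.3666 Ω.
Step 4 — Series with input arm Z1: Z_in = Z1 + (Z3 || Z2) = 35.69 + j0.3666 Ω = 35.69∠0.6° Ω.

Z = 35.69 + j0.3666 Ω = 35.69∠0.6° Ω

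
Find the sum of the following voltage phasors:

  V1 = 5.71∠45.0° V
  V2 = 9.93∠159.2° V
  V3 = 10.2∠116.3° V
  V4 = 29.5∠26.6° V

Step 1 — Convert each phasor to rectangular form:
  V1 = 5.71·(cos(45.0°) + j·sin(45.0°)) = 4.038 + j4.038 V
  V2 = 9.93·(cos(159.2°) + j·sin(159.2°)) = -9.283 + j3.526 V
  V3 = 10.2·(cos(116.3°) + j·sin(116.3°)) = -4.519 + j9.144 V
  V4 = 29.5·(cos(26.6°) + j·sin(26.6°)) = 26.38 + j13.21 V
Step 2 — Sum components: V_total = 16.61 + j29.92 V.
Step 3 — Convert to polar: |V_total| = 34.22 V, ∠V_total = 61.0°.

V_total = 34.22∠61.0° V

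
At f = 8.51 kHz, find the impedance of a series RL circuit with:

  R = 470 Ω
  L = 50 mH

Step 1 — Angular frequency: ω = 2π·f = 2π·8510 = 5.347e+04 rad/s.
Step 2 — Component impedances:
  R: Z = R = 470 Ω
  L: Z = jωL = j·5.347e+04·0.05 = 0 + j2673 Ω
Step 3 — Series combination: Z_total = R + L = 470 + j2673 Ω = 2714∠80.0° Ω.

Z = 470 + j2673 Ω = 2714∠80.0° Ω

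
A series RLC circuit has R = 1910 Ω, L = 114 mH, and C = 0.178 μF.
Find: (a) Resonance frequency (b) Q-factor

Step 1 — Resonance condition Im(Z)=0 gives ω₀ = 1/√(LC).
Step 2 — ω₀ = 1/√(0.114·1.78e-07) = 7020 rad/s.
Step 3 — f₀ = ω₀/(2π) = 1117 Hz.
Step 4 — Series Q: Q = ω₀L/R = 7020·0.114/1910 = 0.419.

(a) f₀ = 1117 Hz  (b) Q = 0.419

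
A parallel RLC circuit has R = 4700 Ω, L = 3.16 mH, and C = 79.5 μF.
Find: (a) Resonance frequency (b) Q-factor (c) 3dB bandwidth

Step 1 — Resonance: ω₀ = 1/√(LC) = 1/√(0.00316·7.95e-05) = 1995 rad/s.
Step 2 — f₀ = ω₀/(2π) = 317.5 Hz.
Step 3 — Parallel Q: Q = R/(ω₀L) = 4700/(1995·0.00316) = 745.5.
Step 4 — Bandwidth: Δω = ω₀/Q = 2.676 rad/s; BW = Δω/(2π) = 0.4259 Hz.

(a) f₀ = 317.5 Hz  (b) Q = 745.5  (c) BW = 0.4259 Hz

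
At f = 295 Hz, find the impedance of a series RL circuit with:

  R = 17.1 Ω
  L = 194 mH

Step 1 — Angular frequency: ω = 2π·f = 2π·295 = 1854 rad/s.
Step 2 — Component impedances:
  R: Z = R = 17.1 Ω
  L: Z = jωL = j·1854·0.194 = 0 + j359.6 Ω
Step 3 — Series combination: Z_total = R + L = 17.1 + j359.6 Ω = 360∠87.3° Ω.

Z = 17.1 + j359.6 Ω = 360∠87.3° Ω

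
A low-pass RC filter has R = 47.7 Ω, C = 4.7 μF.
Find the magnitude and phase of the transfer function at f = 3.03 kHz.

Step 1 — Angular frequency: ω = 2π·3030 = 1.904e+04 rad/s.
Step 2 — Transfer function: H(jω) = 1/(1 + jωRC).
Step 3 — Denominator: 1 + jωRC = 1 + j·1.904e+04·47.7·4.7e-06 = 1 + j4.268.
Step 4 — H = 0.05204 - j0.2221.
Step 5 — Magnitude: |H| = 0.2281 (-12.8 dB); phase: φ = -76.8°.

|H| = 0.2281 (-12.8 dB), φ = -76.8°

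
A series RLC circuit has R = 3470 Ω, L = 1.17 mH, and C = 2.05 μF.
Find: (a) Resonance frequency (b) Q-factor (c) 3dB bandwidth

Step 1 — Resonance: ω₀ = 1/√(LC) = 1/√(0.00117·2.05e-06) = 2.042e+04 rad/s.
Step 2 — f₀ = ω₀/(2π) = 3250 Hz.
Step 3 — Series Q: Q = ω₀L/R = 2.042e+04·0.00117/3470 = 0.006885.
Step 4 — Bandwidth: Δω = ω₀/Q = 2.966e+06 rad/s; BW = Δω/(2π) = 4.72e+05 Hz.

(a) f₀ = 3250 Hz  (b) Q = 0.006885  (c) BW = 4.72e+05 Hz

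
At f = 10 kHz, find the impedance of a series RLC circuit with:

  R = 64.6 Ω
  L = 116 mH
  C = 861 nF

Step 1 — Angular frequency: ω = 2π·f = 2π·1e+04 = 6.283e+04 rad/s.
Step 2 — Component impedances:
  R: Z = R = 64.6 Ω
  L: Z = jωL = j·6.283e+04·0.116 = 0 + j7288 Ω
  C: Z = 1/(jωC) = -j/(ω·C) = 0 - j18.48 Ω
Step 3 — Series combination: Z_total = R + L + C = 64.6 + j7270 Ω = 7270∠89.5° Ω.

Z = 64.6 + j7270 Ω = 7270∠89.5° Ω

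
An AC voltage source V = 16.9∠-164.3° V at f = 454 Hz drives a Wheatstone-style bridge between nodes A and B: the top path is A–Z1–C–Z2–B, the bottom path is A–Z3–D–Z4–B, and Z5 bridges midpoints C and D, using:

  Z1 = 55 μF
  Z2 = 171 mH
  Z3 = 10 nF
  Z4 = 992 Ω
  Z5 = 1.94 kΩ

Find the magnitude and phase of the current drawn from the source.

Step 1 — Angular frequency: ω = 2π·f = 2π·454 = 2853 rad/s.
Step 2 — Component impedances:
  Z1: Z = 1/(jωC) = -j/(ω·C) = 0 - j6.374 Ω
  Z2: Z = jωL = j·2853·0.171 = 0 + j487.8 Ω
  Z3: Z = 1/(jωC) = -j/(ω·C) = 0 - j3.506e+04 Ω
  Z4: Z = R = 992 Ω
  Z5: Z = R = 1940 Ω
Step 3 — Bridge requires nodal analysis (the Z5 bridge couples midpoints C and D, so the two paths cannot be reduced to a simple series/parallel combination). Setting node B to ground and injecting 1 A at node A, the 3-node admittance system at A, C, D solves to V_A = Z_AB = 79.94 + j470.9 Ω = 477.6∠80.4° Ω.
Step 4 — Source phasor: V = 16.9∠-164.3° V = -16.27 - j4.573 V.
Step 5 — Ohm's law: I = V / Z_total = (-16.27 - j4.573) / (79.94 + j470.9) = -0.01514 + j0.03198 A.
Step 6 — Convert to polar: |I| = 0.03538 A, ∠I = 115.3°.

I = 0.03538∠115.3° A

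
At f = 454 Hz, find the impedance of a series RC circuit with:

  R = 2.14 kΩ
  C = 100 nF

Step 1 — Angular frequency: ω = 2π·f = 2π·454 = 2853 rad/s.
Step 2 — Component impedances:
  R: Z = R = 2140 Ω
  C: Z = 1/(jωC) = -j/(ω·C) = 0 - j3506 Ω
Step 3 — Series combination: Z_total = R + C = 2140 - j3506 Ω = 4107∠-58.6° Ω.

Z = 2140 - j3506 Ω = 4107∠-58.6° Ω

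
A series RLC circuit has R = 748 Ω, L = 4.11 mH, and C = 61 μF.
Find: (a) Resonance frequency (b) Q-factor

Step 1 — Resonance condition Im(Z)=0 gives ω₀ = 1/√(LC).
Step 2 — ω₀ = 1/√(0.00411·6.1e-05) = 1997 rad/s.
Step 3 — f₀ = ω₀/(2π) = 317.9 Hz.
Step 4 — Series Q: Q = ω₀L/R = 1997·0.00411/748 = 0.01097.

(a) f₀ = 317.9 Hz  (b) Q = 0.01097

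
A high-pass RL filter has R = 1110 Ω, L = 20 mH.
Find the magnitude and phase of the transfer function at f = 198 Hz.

Step 1 — Angular frequency: ω = 2π·198 = 1244 rad/s.
Step 2 — Transfer function: H(jω) = jωL/(R + jωL).
Step 3 — Numerator jωL = j·24.88; denominator R + jωL = 1110 + j24.88.
Step 4 — H = 0.0005022 + j0.0224.
Step 5 — Magnitude: |H| = 0.02241 (-33.0 dB); phase: φ = 88.7°.

|H| = 0.02241 (-33.0 dB), φ = 88.7°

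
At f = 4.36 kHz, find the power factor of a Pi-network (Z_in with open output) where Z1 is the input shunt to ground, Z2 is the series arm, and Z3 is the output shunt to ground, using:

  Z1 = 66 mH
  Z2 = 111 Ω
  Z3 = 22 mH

Step 1 — Angular frequency: ω = 2π·f = 2π·4360 = 2.739e+04 rad/s.
Step 2 — Component impedances:
  Z1: Z = jωL = j·2.739e+04·0.066 = 0 + j1808 Ω
  Z2: Z = R = 111 Ω
  Z3: Z = jωL = j·2.739e+04·0.022 = 0 + j602.7 Ω
Step 3 — With open output, the series arm Z2 and the output shunt Z3 appear in series to ground: Z2 + Z3 = 111 + j602.7 Ω.
Step 4 — Parallel with input shunt Z1: Z_in = Z1 || (Z2 + Z3) = 62.31 + j454.9 Ω = 459.1∠82.2° Ω.
Step 5 — Power factor: PF = cos(φ) = Re(Z)/|Z| = 62.31/459.1 = 0.1357.
Step 6 — Type: Im(Z) = 454.9 ⇒ lagging (phase φ = 82.2°).

PF = 0.1357 (lagging, φ = 82.2°)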